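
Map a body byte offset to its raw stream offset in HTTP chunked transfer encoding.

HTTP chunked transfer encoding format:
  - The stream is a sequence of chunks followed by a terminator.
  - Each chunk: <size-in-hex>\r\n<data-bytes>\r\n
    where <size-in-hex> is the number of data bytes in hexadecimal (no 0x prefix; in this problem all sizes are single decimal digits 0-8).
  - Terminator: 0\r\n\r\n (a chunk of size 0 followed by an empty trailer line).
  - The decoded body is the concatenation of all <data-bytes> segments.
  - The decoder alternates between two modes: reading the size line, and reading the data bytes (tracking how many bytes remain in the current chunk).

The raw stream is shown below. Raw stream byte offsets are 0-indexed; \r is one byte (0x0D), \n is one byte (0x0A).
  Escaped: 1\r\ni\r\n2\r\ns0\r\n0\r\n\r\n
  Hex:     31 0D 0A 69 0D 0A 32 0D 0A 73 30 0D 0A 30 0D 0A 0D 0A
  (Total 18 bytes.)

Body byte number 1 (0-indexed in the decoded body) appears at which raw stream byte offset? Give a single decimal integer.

Chunk 1: stream[0..1]='1' size=0x1=1, data at stream[3..4]='i' -> body[0..1], body so far='i'
Chunk 2: stream[6..7]='2' size=0x2=2, data at stream[9..11]='s0' -> body[1..3], body so far='is0'
Chunk 3: stream[13..14]='0' size=0 (terminator). Final body='is0' (3 bytes)
Body byte 1 at stream offset 9

Answer: 9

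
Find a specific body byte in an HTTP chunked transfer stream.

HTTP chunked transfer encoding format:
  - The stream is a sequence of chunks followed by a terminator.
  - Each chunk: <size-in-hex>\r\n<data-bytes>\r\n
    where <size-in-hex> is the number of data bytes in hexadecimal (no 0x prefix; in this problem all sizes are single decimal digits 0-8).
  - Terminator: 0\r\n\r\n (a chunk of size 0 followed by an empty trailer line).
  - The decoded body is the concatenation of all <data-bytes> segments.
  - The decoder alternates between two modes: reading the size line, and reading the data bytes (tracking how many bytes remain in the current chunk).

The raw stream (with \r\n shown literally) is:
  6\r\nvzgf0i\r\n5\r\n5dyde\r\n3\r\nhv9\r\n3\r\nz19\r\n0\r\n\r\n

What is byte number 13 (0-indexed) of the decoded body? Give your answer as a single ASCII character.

Answer: 9

Derivation:
Chunk 1: stream[0..1]='6' size=0x6=6, data at stream[3..9]='vzgf0i' -> body[0..6], body so far='vzgf0i'
Chunk 2: stream[11..12]='5' size=0x5=5, data at stream[14..19]='5dyde' -> body[6..11], body so far='vzgf0i5dyde'
Chunk 3: stream[21..22]='3' size=0x3=3, data at stream[24..27]='hv9' -> body[11..14], body so far='vzgf0i5dydehv9'
Chunk 4: stream[29..30]='3' size=0x3=3, data at stream[32..35]='z19' -> body[14..17], body so far='vzgf0i5dydehv9z19'
Chunk 5: stream[37..38]='0' size=0 (terminator). Final body='vzgf0i5dydehv9z19' (17 bytes)
Body byte 13 = '9'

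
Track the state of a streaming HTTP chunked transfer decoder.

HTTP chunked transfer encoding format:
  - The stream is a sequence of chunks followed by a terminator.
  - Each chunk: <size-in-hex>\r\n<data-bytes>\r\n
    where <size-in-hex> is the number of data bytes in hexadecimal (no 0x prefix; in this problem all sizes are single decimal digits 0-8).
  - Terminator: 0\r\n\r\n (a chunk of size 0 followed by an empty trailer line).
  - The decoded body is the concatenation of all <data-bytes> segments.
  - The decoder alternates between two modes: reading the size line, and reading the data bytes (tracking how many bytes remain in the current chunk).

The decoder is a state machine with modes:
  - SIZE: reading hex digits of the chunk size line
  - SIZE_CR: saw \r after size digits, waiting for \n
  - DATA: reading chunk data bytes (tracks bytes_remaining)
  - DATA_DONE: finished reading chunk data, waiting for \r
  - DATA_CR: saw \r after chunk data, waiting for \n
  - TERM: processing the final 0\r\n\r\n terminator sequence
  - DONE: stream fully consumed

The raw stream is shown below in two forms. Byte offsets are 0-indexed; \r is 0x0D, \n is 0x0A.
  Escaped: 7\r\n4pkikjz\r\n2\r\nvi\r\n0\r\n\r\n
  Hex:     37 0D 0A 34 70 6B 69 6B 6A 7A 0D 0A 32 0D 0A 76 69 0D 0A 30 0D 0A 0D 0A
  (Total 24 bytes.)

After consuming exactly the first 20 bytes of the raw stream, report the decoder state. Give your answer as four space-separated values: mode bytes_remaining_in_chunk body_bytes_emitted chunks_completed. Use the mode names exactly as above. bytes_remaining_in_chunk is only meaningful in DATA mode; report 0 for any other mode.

Answer: SIZE 0 9 2

Derivation:
Byte 0 = '7': mode=SIZE remaining=0 emitted=0 chunks_done=0
Byte 1 = 0x0D: mode=SIZE_CR remaining=0 emitted=0 chunks_done=0
Byte 2 = 0x0A: mode=DATA remaining=7 emitted=0 chunks_done=0
Byte 3 = '4': mode=DATA remaining=6 emitted=1 chunks_done=0
Byte 4 = 'p': mode=DATA remaining=5 emitted=2 chunks_done=0
Byte 5 = 'k': mode=DATA remaining=4 emitted=3 chunks_done=0
Byte 6 = 'i': mode=DATA remaining=3 emitted=4 chunks_done=0
Byte 7 = 'k': mode=DATA remaining=2 emitted=5 chunks_done=0
Byte 8 = 'j': mode=DATA remaining=1 emitted=6 chunks_done=0
Byte 9 = 'z': mode=DATA_DONE remaining=0 emitted=7 chunks_done=0
Byte 10 = 0x0D: mode=DATA_CR remaining=0 emitted=7 chunks_done=0
Byte 11 = 0x0A: mode=SIZE remaining=0 emitted=7 chunks_done=1
Byte 12 = '2': mode=SIZE remaining=0 emitted=7 chunks_done=1
Byte 13 = 0x0D: mode=SIZE_CR remaining=0 emitted=7 chunks_done=1
Byte 14 = 0x0A: mode=DATA remaining=2 emitted=7 chunks_done=1
Byte 15 = 'v': mode=DATA remaining=1 emitted=8 chunks_done=1
Byte 16 = 'i': mode=DATA_DONE remaining=0 emitted=9 chunks_done=1
Byte 17 = 0x0D: mode=DATA_CR remaining=0 emitted=9 chunks_done=1
Byte 18 = 0x0A: mode=SIZE remaining=0 emitted=9 chunks_done=2
Byte 19 = '0': mode=SIZE remaining=0 emitted=9 chunks_done=2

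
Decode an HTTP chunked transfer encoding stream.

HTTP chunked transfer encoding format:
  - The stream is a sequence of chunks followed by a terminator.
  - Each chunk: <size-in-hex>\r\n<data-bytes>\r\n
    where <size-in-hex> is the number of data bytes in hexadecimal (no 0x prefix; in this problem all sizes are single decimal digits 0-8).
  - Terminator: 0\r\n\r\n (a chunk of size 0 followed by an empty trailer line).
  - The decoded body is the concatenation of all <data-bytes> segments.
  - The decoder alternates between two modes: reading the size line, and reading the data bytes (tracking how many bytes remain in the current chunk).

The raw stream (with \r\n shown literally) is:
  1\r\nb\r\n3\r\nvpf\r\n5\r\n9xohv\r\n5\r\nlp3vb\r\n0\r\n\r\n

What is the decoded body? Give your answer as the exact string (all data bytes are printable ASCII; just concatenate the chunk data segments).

Answer: bvpf9xohvlp3vb

Derivation:
Chunk 1: stream[0..1]='1' size=0x1=1, data at stream[3..4]='b' -> body[0..1], body so far='b'
Chunk 2: stream[6..7]='3' size=0x3=3, data at stream[9..12]='vpf' -> body[1..4], body so far='bvpf'
Chunk 3: stream[14..15]='5' size=0x5=5, data at stream[17..22]='9xohv' -> body[4..9], body so far='bvpf9xohv'
Chunk 4: stream[24..25]='5' size=0x5=5, data at stream[27..32]='lp3vb' -> body[9..14], body so far='bvpf9xohvlp3vb'
Chunk 5: stream[34..35]='0' size=0 (terminator). Final body='bvpf9xohvlp3vb' (14 bytes)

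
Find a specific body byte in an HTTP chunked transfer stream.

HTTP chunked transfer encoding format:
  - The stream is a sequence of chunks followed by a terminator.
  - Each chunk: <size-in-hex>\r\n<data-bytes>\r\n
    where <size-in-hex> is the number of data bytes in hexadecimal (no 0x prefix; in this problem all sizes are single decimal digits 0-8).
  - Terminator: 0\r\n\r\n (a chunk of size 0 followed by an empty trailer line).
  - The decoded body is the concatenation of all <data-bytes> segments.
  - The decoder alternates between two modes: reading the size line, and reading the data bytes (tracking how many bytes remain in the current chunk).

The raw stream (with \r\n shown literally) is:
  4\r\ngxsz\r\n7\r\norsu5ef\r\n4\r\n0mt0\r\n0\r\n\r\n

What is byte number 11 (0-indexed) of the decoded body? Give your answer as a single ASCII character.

Answer: 0

Derivation:
Chunk 1: stream[0..1]='4' size=0x4=4, data at stream[3..7]='gxsz' -> body[0..4], body so far='gxsz'
Chunk 2: stream[9..10]='7' size=0x7=7, data at stream[12..19]='orsu5ef' -> body[4..11], body so far='gxszorsu5ef'
Chunk 3: stream[21..22]='4' size=0x4=4, data at stream[24..28]='0mt0' -> body[11..15], body so far='gxszorsu5ef0mt0'
Chunk 4: stream[30..31]='0' size=0 (terminator). Final body='gxszorsu5ef0mt0' (15 bytes)
Body byte 11 = '0'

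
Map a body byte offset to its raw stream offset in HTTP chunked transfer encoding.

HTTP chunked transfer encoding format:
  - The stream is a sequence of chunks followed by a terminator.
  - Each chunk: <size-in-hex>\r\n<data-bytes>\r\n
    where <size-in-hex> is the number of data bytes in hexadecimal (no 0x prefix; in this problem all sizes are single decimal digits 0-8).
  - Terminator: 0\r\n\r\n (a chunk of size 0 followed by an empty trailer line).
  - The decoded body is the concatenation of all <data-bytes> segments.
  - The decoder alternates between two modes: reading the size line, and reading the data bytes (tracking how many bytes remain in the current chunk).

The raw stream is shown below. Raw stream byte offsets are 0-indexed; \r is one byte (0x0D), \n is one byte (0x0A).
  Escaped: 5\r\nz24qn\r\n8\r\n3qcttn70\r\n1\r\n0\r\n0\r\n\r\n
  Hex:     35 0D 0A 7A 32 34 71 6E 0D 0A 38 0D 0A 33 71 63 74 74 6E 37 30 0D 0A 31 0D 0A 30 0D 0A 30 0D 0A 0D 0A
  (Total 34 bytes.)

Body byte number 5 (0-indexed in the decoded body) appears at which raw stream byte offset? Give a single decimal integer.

Answer: 13

Derivation:
Chunk 1: stream[0..1]='5' size=0x5=5, data at stream[3..8]='z24qn' -> body[0..5], body so far='z24qn'
Chunk 2: stream[10..11]='8' size=0x8=8, data at stream[13..21]='3qcttn70' -> body[5..13], body so far='z24qn3qcttn70'
Chunk 3: stream[23..24]='1' size=0x1=1, data at stream[26..27]='0' -> body[13..14], body so far='z24qn3qcttn700'
Chunk 4: stream[29..30]='0' size=0 (terminator). Final body='z24qn3qcttn700' (14 bytes)
Body byte 5 at stream offset 13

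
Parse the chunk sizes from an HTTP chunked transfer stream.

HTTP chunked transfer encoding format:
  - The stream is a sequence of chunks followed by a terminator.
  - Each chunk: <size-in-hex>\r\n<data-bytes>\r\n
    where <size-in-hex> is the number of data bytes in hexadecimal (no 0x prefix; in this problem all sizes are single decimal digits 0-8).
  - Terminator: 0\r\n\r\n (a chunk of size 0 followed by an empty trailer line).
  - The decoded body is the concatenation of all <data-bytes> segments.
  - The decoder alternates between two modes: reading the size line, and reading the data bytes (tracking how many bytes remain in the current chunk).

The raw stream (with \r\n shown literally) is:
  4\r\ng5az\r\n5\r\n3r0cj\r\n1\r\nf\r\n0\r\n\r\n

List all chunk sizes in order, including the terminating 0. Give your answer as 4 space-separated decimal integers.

Answer: 4 5 1 0

Derivation:
Chunk 1: stream[0..1]='4' size=0x4=4, data at stream[3..7]='g5az' -> body[0..4], body so far='g5az'
Chunk 2: stream[9..10]='5' size=0x5=5, data at stream[12..17]='3r0cj' -> body[4..9], body so far='g5az3r0cj'
Chunk 3: stream[19..20]='1' size=0x1=1, data at stream[22..23]='f' -> body[9..10], body so far='g5az3r0cjf'
Chunk 4: stream[25..26]='0' size=0 (terminator). Final body='g5az3r0cjf' (10 bytes)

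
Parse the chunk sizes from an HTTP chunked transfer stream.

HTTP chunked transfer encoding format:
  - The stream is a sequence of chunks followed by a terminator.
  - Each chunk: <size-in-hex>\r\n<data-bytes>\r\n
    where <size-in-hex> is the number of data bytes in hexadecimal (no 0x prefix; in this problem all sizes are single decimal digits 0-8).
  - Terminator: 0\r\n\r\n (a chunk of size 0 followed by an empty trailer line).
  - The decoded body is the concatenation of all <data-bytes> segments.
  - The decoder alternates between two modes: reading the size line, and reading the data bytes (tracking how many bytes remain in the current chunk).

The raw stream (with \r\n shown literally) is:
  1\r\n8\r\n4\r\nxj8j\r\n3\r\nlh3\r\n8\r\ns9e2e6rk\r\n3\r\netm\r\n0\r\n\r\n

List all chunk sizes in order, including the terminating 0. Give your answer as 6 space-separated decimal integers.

Answer: 1 4 3 8 3 0

Derivation:
Chunk 1: stream[0..1]='1' size=0x1=1, data at stream[3..4]='8' -> body[0..1], body so far='8'
Chunk 2: stream[6..7]='4' size=0x4=4, data at stream[9..13]='xj8j' -> body[1..5], body so far='8xj8j'
Chunk 3: stream[15..16]='3' size=0x3=3, data at stream[18..21]='lh3' -> body[5..8], body so far='8xj8jlh3'
Chunk 4: stream[23..24]='8' size=0x8=8, data at stream[26..34]='s9e2e6rk' -> body[8..16], body so far='8xj8jlh3s9e2e6rk'
Chunk 5: stream[36..37]='3' size=0x3=3, data at stream[39..42]='etm' -> body[16..19], body so far='8xj8jlh3s9e2e6rketm'
Chunk 6: stream[44..45]='0' size=0 (terminator). Final body='8xj8jlh3s9e2e6rketm' (19 bytes)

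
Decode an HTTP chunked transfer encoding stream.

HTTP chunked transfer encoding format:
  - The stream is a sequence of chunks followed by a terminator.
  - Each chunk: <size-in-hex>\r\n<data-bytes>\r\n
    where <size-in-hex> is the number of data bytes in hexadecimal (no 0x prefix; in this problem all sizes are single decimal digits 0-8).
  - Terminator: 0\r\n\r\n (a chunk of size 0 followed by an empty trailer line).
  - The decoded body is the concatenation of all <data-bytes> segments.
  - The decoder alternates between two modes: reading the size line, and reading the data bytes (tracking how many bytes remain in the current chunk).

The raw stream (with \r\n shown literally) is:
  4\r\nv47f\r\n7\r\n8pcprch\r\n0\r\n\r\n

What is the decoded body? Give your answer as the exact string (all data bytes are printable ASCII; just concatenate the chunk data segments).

Chunk 1: stream[0..1]='4' size=0x4=4, data at stream[3..7]='v47f' -> body[0..4], body so far='v47f'
Chunk 2: stream[9..10]='7' size=0x7=7, data at stream[12..19]='8pcprch' -> body[4..11], body so far='v47f8pcprch'
Chunk 3: stream[21..22]='0' size=0 (terminator). Final body='v47f8pcprch' (11 bytes)

Answer: v47f8pcprch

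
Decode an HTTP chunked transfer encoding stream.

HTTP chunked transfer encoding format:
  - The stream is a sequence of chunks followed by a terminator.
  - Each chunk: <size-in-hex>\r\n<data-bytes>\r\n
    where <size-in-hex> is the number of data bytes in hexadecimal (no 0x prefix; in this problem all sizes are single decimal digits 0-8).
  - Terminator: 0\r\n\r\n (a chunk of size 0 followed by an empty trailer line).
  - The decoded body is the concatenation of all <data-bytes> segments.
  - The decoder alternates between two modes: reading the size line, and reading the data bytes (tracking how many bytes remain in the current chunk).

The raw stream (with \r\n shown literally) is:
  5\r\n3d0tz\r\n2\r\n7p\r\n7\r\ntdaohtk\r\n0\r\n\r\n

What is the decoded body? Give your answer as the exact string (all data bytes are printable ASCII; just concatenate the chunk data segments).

Answer: 3d0tz7ptdaohtk

Derivation:
Chunk 1: stream[0..1]='5' size=0x5=5, data at stream[3..8]='3d0tz' -> body[0..5], body so far='3d0tz'
Chunk 2: stream[10..11]='2' size=0x2=2, data at stream[13..15]='7p' -> body[5..7], body so far='3d0tz7p'
Chunk 3: stream[17..18]='7' size=0x7=7, data at stream[20..27]='tdaohtk' -> body[7..14], body so far='3d0tz7ptdaohtk'
Chunk 4: stream[29..30]='0' size=0 (terminator). Final body='3d0tz7ptdaohtk' (14 bytes)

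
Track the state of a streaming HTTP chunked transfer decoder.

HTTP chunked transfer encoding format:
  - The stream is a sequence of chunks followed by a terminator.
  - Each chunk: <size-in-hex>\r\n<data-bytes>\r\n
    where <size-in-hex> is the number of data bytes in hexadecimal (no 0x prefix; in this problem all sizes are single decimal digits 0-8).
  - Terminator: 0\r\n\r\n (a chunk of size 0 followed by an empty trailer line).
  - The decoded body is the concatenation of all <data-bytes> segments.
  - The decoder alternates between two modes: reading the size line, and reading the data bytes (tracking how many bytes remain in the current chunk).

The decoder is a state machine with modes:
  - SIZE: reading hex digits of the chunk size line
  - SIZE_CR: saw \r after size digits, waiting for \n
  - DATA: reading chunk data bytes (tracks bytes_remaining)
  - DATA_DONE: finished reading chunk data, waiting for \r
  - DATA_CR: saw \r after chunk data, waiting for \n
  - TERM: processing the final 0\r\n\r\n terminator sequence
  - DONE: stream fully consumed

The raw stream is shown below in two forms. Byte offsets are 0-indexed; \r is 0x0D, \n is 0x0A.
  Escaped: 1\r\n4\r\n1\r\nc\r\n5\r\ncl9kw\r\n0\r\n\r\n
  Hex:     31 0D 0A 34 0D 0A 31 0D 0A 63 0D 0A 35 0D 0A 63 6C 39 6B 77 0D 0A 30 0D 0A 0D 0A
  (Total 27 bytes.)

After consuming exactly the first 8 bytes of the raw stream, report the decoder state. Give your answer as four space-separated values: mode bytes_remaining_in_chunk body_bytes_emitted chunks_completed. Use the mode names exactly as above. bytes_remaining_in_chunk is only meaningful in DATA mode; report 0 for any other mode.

Byte 0 = '1': mode=SIZE remaining=0 emitted=0 chunks_done=0
Byte 1 = 0x0D: mode=SIZE_CR remaining=0 emitted=0 chunks_done=0
Byte 2 = 0x0A: mode=DATA remaining=1 emitted=0 chunks_done=0
Byte 3 = '4': mode=DATA_DONE remaining=0 emitted=1 chunks_done=0
Byte 4 = 0x0D: mode=DATA_CR remaining=0 emitted=1 chunks_done=0
Byte 5 = 0x0A: mode=SIZE remaining=0 emitted=1 chunks_done=1
Byte 6 = '1': mode=SIZE remaining=0 emitted=1 chunks_done=1
Byte 7 = 0x0D: mode=SIZE_CR remaining=0 emitted=1 chunks_done=1

Answer: SIZE_CR 0 1 1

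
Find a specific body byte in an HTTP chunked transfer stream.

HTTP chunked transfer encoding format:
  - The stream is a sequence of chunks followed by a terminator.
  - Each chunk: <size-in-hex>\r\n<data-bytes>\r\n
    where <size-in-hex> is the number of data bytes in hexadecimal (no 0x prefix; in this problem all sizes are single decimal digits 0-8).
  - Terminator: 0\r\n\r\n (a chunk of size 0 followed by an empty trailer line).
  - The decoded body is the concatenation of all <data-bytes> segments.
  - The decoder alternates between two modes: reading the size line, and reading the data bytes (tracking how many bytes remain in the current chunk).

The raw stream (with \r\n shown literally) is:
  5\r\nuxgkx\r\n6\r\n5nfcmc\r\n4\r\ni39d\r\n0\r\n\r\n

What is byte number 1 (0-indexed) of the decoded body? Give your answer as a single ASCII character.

Answer: x

Derivation:
Chunk 1: stream[0..1]='5' size=0x5=5, data at stream[3..8]='uxgkx' -> body[0..5], body so far='uxgkx'
Chunk 2: stream[10..11]='6' size=0x6=6, data at stream[13..19]='5nfcmc' -> body[5..11], body so far='uxgkx5nfcmc'
Chunk 3: stream[21..22]='4' size=0x4=4, data at stream[24..28]='i39d' -> body[11..15], body so far='uxgkx5nfcmci39d'
Chunk 4: stream[30..31]='0' size=0 (terminator). Final body='uxgkx5nfcmci39d' (15 bytes)
Body byte 1 = 'x'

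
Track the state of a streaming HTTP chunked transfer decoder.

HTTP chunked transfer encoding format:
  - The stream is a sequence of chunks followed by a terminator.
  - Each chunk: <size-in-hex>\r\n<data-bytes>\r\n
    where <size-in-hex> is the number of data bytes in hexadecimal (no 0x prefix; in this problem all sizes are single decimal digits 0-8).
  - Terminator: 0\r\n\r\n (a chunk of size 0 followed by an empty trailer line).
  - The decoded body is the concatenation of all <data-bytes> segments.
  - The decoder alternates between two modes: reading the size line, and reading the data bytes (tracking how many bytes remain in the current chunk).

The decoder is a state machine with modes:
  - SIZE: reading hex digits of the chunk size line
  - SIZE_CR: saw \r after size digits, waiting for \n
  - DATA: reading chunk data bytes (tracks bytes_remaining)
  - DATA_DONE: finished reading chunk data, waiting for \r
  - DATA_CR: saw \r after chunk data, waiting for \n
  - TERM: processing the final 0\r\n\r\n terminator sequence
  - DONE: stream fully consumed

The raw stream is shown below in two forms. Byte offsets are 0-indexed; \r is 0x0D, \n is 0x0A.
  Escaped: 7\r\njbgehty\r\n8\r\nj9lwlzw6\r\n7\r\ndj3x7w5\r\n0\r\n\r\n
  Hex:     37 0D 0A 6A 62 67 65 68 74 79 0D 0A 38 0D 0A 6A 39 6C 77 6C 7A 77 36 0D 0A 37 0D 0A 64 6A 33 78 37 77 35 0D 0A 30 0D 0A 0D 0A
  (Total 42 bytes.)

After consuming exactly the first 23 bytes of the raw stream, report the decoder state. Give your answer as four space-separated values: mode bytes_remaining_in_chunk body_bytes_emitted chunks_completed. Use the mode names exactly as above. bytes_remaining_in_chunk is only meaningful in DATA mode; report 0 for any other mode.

Answer: DATA_DONE 0 15 1

Derivation:
Byte 0 = '7': mode=SIZE remaining=0 emitted=0 chunks_done=0
Byte 1 = 0x0D: mode=SIZE_CR remaining=0 emitted=0 chunks_done=0
Byte 2 = 0x0A: mode=DATA remaining=7 emitted=0 chunks_done=0
Byte 3 = 'j': mode=DATA remaining=6 emitted=1 chunks_done=0
Byte 4 = 'b': mode=DATA remaining=5 emitted=2 chunks_done=0
Byte 5 = 'g': mode=DATA remaining=4 emitted=3 chunks_done=0
Byte 6 = 'e': mode=DATA remaining=3 emitted=4 chunks_done=0
Byte 7 = 'h': mode=DATA remaining=2 emitted=5 chunks_done=0
Byte 8 = 't': mode=DATA remaining=1 emitted=6 chunks_done=0
Byte 9 = 'y': mode=DATA_DONE remaining=0 emitted=7 chunks_done=0
Byte 10 = 0x0D: mode=DATA_CR remaining=0 emitted=7 chunks_done=0
Byte 11 = 0x0A: mode=SIZE remaining=0 emitted=7 chunks_done=1
Byte 12 = '8': mode=SIZE remaining=0 emitted=7 chunks_done=1
Byte 13 = 0x0D: mode=SIZE_CR remaining=0 emitted=7 chunks_done=1
Byte 14 = 0x0A: mode=DATA remaining=8 emitted=7 chunks_done=1
Byte 15 = 'j': mode=DATA remaining=7 emitted=8 chunks_done=1
Byte 16 = '9': mode=DATA remaining=6 emitted=9 chunks_done=1
Byte 17 = 'l': mode=DATA remaining=5 emitted=10 chunks_done=1
Byte 18 = 'w': mode=DATA remaining=4 emitted=11 chunks_done=1
Byte 19 = 'l': mode=DATA remaining=3 emitted=12 chunks_done=1
Byte 20 = 'z': mode=DATA remaining=2 emitted=13 chunks_done=1
Byte 21 = 'w': mode=DATA remaining=1 emitted=14 chunks_done=1
Byte 22 = '6': mode=DATA_DONE remaining=0 emitted=15 chunks_done=1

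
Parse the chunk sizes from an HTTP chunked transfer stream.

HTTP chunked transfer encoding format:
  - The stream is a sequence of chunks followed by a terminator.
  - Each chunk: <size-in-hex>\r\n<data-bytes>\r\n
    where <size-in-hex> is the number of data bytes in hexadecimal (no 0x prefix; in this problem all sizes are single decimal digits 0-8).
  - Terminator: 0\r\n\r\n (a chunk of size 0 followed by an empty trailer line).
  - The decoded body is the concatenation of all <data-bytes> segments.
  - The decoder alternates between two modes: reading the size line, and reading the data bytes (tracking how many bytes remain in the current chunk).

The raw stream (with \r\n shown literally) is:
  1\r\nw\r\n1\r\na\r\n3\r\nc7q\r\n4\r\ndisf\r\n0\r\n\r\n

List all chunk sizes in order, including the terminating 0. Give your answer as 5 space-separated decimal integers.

Chunk 1: stream[0..1]='1' size=0x1=1, data at stream[3..4]='w' -> body[0..1], body so far='w'
Chunk 2: stream[6..7]='1' size=0x1=1, data at stream[9..10]='a' -> body[1..2], body so far='wa'
Chunk 3: stream[12..13]='3' size=0x3=3, data at stream[15..18]='c7q' -> body[2..5], body so far='wac7q'
Chunk 4: stream[20..21]='4' size=0x4=4, data at stream[23..27]='disf' -> body[5..9], body so far='wac7qdisf'
Chunk 5: stream[29..30]='0' size=0 (terminator). Final body='wac7qdisf' (9 bytes)

Answer: 1 1 3 4 0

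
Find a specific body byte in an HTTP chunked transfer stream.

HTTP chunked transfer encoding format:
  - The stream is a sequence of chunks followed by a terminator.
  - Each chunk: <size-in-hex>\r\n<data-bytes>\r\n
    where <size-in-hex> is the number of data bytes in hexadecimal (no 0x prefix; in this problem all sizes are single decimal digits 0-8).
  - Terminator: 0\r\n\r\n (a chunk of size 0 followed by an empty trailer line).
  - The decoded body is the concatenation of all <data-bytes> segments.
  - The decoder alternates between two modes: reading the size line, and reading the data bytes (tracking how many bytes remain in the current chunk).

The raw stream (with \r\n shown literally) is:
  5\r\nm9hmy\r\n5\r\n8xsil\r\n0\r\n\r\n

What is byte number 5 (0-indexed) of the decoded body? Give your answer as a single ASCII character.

Chunk 1: stream[0..1]='5' size=0x5=5, data at stream[3..8]='m9hmy' -> body[0..5], body so far='m9hmy'
Chunk 2: stream[10..11]='5' size=0x5=5, data at stream[13..18]='8xsil' -> body[5..10], body so far='m9hmy8xsil'
Chunk 3: stream[20..21]='0' size=0 (terminator). Final body='m9hmy8xsil' (10 bytes)
Body byte 5 = '8'

Answer: 8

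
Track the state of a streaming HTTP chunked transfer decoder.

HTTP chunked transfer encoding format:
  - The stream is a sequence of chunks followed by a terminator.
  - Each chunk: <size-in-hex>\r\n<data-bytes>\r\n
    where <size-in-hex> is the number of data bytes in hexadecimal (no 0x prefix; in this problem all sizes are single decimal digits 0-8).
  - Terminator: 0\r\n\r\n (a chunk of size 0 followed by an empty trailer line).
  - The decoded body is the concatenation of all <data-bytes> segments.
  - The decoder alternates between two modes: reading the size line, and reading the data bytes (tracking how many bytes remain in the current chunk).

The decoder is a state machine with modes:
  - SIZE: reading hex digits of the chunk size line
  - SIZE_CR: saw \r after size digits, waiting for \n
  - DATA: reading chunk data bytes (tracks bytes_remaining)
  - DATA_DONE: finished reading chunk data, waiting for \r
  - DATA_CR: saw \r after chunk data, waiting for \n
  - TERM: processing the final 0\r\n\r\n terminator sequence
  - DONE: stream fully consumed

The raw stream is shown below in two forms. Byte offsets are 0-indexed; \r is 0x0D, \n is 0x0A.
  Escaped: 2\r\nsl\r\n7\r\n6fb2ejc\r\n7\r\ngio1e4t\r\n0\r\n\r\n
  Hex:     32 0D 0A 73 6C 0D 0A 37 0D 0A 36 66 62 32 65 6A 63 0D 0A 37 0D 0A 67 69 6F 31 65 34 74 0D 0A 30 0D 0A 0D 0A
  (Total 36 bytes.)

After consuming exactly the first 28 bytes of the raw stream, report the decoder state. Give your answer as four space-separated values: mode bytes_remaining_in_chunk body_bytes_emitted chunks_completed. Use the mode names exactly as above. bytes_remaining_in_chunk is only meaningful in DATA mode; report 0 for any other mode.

Answer: DATA 1 15 2

Derivation:
Byte 0 = '2': mode=SIZE remaining=0 emitted=0 chunks_done=0
Byte 1 = 0x0D: mode=SIZE_CR remaining=0 emitted=0 chunks_done=0
Byte 2 = 0x0A: mode=DATA remaining=2 emitted=0 chunks_done=0
Byte 3 = 's': mode=DATA remaining=1 emitted=1 chunks_done=0
Byte 4 = 'l': mode=DATA_DONE remaining=0 emitted=2 chunks_done=0
Byte 5 = 0x0D: mode=DATA_CR remaining=0 emitted=2 chunks_done=0
Byte 6 = 0x0A: mode=SIZE remaining=0 emitted=2 chunks_done=1
Byte 7 = '7': mode=SIZE remaining=0 emitted=2 chunks_done=1
Byte 8 = 0x0D: mode=SIZE_CR remaining=0 emitted=2 chunks_done=1
Byte 9 = 0x0A: mode=DATA remaining=7 emitted=2 chunks_done=1
Byte 10 = '6': mode=DATA remaining=6 emitted=3 chunks_done=1
Byte 11 = 'f': mode=DATA remaining=5 emitted=4 chunks_done=1
Byte 12 = 'b': mode=DATA remaining=4 emitted=5 chunks_done=1
Byte 13 = '2': mode=DATA remaining=3 emitted=6 chunks_done=1
Byte 14 = 'e': mode=DATA remaining=2 emitted=7 chunks_done=1
Byte 15 = 'j': mode=DATA remaining=1 emitted=8 chunks_done=1
Byte 16 = 'c': mode=DATA_DONE remaining=0 emitted=9 chunks_done=1
Byte 17 = 0x0D: mode=DATA_CR remaining=0 emitted=9 chunks_done=1
Byte 18 = 0x0A: mode=SIZE remaining=0 emitted=9 chunks_done=2
Byte 19 = '7': mode=SIZE remaining=0 emitted=9 chunks_done=2
Byte 20 = 0x0D: mode=SIZE_CR remaining=0 emitted=9 chunks_done=2
Byte 21 = 0x0A: mode=DATA remaining=7 emitted=9 chunks_done=2
Byte 22 = 'g': mode=DATA remaining=6 emitted=10 chunks_done=2
Byte 23 = 'i': mode=DATA remaining=5 emitted=11 chunks_done=2
Byte 24 = 'o': mode=DATA remaining=4 emitted=12 chunks_done=2
Byte 25 = '1': mode=DATA remaining=3 emitted=13 chunks_done=2
Byte 26 = 'e': mode=DATA remaining=2 emitted=14 chunks_done=2
Byte 27 = '4': mode=DATA remaining=1 emitted=15 chunks_done=2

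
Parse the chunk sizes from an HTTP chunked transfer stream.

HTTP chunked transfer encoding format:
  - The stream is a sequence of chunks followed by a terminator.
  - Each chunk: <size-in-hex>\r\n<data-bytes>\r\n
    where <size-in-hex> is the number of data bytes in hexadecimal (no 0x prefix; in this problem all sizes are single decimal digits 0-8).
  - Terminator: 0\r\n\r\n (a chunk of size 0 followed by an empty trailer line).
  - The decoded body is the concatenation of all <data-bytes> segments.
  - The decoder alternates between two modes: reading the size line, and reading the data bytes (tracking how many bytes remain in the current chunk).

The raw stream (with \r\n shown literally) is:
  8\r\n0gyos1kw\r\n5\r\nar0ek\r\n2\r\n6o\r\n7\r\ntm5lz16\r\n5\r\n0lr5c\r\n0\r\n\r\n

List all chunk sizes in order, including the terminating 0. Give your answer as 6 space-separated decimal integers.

Chunk 1: stream[0..1]='8' size=0x8=8, data at stream[3..11]='0gyos1kw' -> body[0..8], body so far='0gyos1kw'
Chunk 2: stream[13..14]='5' size=0x5=5, data at stream[16..21]='ar0ek' -> body[8..13], body so far='0gyos1kwar0ek'
Chunk 3: stream[23..24]='2' size=0x2=2, data at stream[26..28]='6o' -> body[13..15], body so far='0gyos1kwar0ek6o'
Chunk 4: stream[30..31]='7' size=0x7=7, data at stream[33..40]='tm5lz16' -> body[15..22], body so far='0gyos1kwar0ek6otm5lz16'
Chunk 5: stream[42..43]='5' size=0x5=5, data at stream[45..50]='0lr5c' -> body[22..27], body so far='0gyos1kwar0ek6otm5lz160lr5c'
Chunk 6: stream[52..53]='0' size=0 (terminator). Final body='0gyos1kwar0ek6otm5lz160lr5c' (27 bytes)

Answer: 8 5 2 7 5 0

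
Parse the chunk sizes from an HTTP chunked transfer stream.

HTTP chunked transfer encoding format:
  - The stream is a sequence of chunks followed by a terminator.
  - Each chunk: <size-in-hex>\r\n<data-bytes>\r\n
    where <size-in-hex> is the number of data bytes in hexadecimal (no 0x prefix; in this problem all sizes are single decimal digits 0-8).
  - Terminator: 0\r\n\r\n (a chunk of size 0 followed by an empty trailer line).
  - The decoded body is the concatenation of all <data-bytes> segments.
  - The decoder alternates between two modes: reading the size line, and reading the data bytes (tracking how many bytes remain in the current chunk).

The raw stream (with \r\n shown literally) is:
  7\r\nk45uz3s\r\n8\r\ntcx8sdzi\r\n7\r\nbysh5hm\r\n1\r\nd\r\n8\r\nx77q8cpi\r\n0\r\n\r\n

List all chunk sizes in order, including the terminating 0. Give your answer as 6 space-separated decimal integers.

Answer: 7 8 7 1 8 0

Derivation:
Chunk 1: stream[0..1]='7' size=0x7=7, data at stream[3..10]='k45uz3s' -> body[0..7], body so far='k45uz3s'
Chunk 2: stream[12..13]='8' size=0x8=8, data at stream[15..23]='tcx8sdzi' -> body[7..15], body so far='k45uz3stcx8sdzi'
Chunk 3: stream[25..26]='7' size=0x7=7, data at stream[28..35]='bysh5hm' -> body[15..22], body so far='k45uz3stcx8sdzibysh5hm'
Chunk 4: stream[37..38]='1' size=0x1=1, data at stream[40..41]='d' -> body[22..23], body so far='k45uz3stcx8sdzibysh5hmd'
Chunk 5: stream[43..44]='8' size=0x8=8, data at stream[46..54]='x77q8cpi' -> body[23..31], body so far='k45uz3stcx8sdzibysh5hmdx77q8cpi'
Chunk 6: stream[56..57]='0' size=0 (terminator). Final body='k45uz3stcx8sdzibysh5hmdx77q8cpi' (31 bytes)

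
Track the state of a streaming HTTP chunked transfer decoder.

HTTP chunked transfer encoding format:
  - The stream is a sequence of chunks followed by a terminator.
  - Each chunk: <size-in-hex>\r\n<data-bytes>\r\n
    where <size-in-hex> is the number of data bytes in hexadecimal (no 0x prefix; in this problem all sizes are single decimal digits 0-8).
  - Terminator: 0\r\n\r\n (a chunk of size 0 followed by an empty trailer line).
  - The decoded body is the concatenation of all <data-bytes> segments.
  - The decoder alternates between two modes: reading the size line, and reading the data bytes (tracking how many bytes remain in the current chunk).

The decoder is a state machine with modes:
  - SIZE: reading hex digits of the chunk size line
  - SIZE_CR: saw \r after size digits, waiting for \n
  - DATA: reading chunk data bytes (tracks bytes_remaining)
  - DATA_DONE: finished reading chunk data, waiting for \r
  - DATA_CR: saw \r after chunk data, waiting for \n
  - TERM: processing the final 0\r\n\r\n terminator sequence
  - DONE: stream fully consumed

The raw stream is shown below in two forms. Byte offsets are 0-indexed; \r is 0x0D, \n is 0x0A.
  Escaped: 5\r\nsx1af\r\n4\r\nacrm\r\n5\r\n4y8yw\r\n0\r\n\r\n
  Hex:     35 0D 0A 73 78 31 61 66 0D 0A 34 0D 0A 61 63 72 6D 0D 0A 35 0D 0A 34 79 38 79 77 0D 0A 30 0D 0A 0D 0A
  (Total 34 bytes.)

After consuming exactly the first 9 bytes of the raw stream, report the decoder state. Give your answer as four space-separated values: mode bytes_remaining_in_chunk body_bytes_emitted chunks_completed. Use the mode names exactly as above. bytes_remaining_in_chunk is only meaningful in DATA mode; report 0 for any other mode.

Answer: DATA_CR 0 5 0

Derivation:
Byte 0 = '5': mode=SIZE remaining=0 emitted=0 chunks_done=0
Byte 1 = 0x0D: mode=SIZE_CR remaining=0 emitted=0 chunks_done=0
Byte 2 = 0x0A: mode=DATA remaining=5 emitted=0 chunks_done=0
Byte 3 = 's': mode=DATA remaining=4 emitted=1 chunks_done=0
Byte 4 = 'x': mode=DATA remaining=3 emitted=2 chunks_done=0
Byte 5 = '1': mode=DATA remaining=2 emitted=3 chunks_done=0
Byte 6 = 'a': mode=DATA remaining=1 emitted=4 chunks_done=0
Byte 7 = 'f': mode=DATA_DONE remaining=0 emitted=5 chunks_done=0
Byte 8 = 0x0D: mode=DATA_CR remaining=0 emitted=5 chunks_done=0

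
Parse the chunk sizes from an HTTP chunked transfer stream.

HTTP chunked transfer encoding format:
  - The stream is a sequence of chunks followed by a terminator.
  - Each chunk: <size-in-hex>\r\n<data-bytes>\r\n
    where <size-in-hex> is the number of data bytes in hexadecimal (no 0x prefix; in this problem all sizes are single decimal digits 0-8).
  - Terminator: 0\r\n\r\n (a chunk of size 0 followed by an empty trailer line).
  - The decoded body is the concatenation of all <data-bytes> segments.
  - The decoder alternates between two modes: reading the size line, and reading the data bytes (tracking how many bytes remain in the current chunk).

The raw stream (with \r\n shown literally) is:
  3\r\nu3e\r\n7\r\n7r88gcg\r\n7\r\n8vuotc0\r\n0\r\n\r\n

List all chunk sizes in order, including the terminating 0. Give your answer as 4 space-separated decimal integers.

Chunk 1: stream[0..1]='3' size=0x3=3, data at stream[3..6]='u3e' -> body[0..3], body so far='u3e'
Chunk 2: stream[8..9]='7' size=0x7=7, data at stream[11..18]='7r88gcg' -> body[3..10], body so far='u3e7r88gcg'
Chunk 3: stream[20..21]='7' size=0x7=7, data at stream[23..30]='8vuotc0' -> body[10..17], body so far='u3e7r88gcg8vuotc0'
Chunk 4: stream[32..33]='0' size=0 (terminator). Final body='u3e7r88gcg8vuotc0' (17 bytes)

Answer: 3 7 7 0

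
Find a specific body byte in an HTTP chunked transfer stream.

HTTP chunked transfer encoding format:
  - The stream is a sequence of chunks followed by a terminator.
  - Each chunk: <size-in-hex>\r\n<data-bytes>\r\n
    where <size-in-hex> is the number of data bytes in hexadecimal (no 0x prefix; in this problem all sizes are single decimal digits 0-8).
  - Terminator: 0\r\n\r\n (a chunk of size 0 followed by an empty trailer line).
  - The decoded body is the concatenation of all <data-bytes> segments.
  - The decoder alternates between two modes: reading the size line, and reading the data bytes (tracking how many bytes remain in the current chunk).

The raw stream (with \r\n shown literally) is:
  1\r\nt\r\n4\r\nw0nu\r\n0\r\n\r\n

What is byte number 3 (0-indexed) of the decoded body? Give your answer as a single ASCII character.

Answer: n

Derivation:
Chunk 1: stream[0..1]='1' size=0x1=1, data at stream[3..4]='t' -> body[0..1], body so far='t'
Chunk 2: stream[6..7]='4' size=0x4=4, data at stream[9..13]='w0nu' -> body[1..5], body so far='tw0nu'
Chunk 3: stream[15..16]='0' size=0 (terminator). Final body='tw0nu' (5 bytes)
Body byte 3 = 'n'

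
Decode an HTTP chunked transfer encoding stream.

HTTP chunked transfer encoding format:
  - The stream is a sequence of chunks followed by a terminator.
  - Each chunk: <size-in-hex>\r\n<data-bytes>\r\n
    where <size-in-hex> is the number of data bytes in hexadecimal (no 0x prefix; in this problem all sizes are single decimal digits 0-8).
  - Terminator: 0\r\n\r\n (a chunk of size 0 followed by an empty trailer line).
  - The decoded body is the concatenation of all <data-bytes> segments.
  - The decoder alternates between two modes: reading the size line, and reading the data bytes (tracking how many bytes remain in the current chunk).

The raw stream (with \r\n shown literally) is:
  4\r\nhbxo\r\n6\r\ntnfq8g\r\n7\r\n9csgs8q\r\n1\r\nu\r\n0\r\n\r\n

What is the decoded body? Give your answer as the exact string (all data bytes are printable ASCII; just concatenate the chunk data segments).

Chunk 1: stream[0..1]='4' size=0x4=4, data at stream[3..7]='hbxo' -> body[0..4], body so far='hbxo'
Chunk 2: stream[9..10]='6' size=0x6=6, data at stream[12..18]='tnfq8g' -> body[4..10], body so far='hbxotnfq8g'
Chunk 3: stream[20..21]='7' size=0x7=7, data at stream[23..30]='9csgs8q' -> body[10..17], body so far='hbxotnfq8g9csgs8q'
Chunk 4: stream[32..33]='1' size=0x1=1, data at stream[35..36]='u' -> body[17..18], body so far='hbxotnfq8g9csgs8qu'
Chunk 5: stream[38..39]='0' size=0 (terminator). Final body='hbxotnfq8g9csgs8qu' (18 bytes)

Answer: hbxotnfq8g9csgs8qu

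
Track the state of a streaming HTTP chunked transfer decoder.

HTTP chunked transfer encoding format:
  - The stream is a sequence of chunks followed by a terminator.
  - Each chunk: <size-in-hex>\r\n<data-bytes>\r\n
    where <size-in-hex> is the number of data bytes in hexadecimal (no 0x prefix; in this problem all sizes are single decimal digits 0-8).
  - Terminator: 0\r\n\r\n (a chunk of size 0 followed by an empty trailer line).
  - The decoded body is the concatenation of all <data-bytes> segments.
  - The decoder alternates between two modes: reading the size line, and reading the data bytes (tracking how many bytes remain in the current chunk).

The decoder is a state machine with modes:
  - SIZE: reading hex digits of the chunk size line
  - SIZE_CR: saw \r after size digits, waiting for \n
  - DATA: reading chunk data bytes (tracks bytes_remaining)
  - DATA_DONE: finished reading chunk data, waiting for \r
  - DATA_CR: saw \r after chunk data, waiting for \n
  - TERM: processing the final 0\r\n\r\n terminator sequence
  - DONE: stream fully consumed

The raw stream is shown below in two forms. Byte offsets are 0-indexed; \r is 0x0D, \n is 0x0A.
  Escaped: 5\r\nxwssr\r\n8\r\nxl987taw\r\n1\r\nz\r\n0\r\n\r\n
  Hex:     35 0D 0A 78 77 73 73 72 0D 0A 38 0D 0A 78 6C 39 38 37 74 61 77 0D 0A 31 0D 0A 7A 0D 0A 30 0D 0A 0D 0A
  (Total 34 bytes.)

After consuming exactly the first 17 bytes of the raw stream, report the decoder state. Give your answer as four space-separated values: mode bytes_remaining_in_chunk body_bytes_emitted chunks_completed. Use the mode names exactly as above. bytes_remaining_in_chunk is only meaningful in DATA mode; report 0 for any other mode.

Answer: DATA 4 9 1

Derivation:
Byte 0 = '5': mode=SIZE remaining=0 emitted=0 chunks_done=0
Byte 1 = 0x0D: mode=SIZE_CR remaining=0 emitted=0 chunks_done=0
Byte 2 = 0x0A: mode=DATA remaining=5 emitted=0 chunks_done=0
Byte 3 = 'x': mode=DATA remaining=4 emitted=1 chunks_done=0
Byte 4 = 'w': mode=DATA remaining=3 emitted=2 chunks_done=0
Byte 5 = 's': mode=DATA remaining=2 emitted=3 chunks_done=0
Byte 6 = 's': mode=DATA remaining=1 emitted=4 chunks_done=0
Byte 7 = 'r': mode=DATA_DONE remaining=0 emitted=5 chunks_done=0
Byte 8 = 0x0D: mode=DATA_CR remaining=0 emitted=5 chunks_done=0
Byte 9 = 0x0A: mode=SIZE remaining=0 emitted=5 chunks_done=1
Byte 10 = '8': mode=SIZE remaining=0 emitted=5 chunks_done=1
Byte 11 = 0x0D: mode=SIZE_CR remaining=0 emitted=5 chunks_done=1
Byte 12 = 0x0A: mode=DATA remaining=8 emitted=5 chunks_done=1
Byte 13 = 'x': mode=DATA remaining=7 emitted=6 chunks_done=1
Byte 14 = 'l': mode=DATA remaining=6 emitted=7 chunks_done=1
Byte 15 = '9': mode=DATA remaining=5 emitted=8 chunks_done=1
Byte 16 = '8': mode=DATA remaining=4 emitted=9 chunks_done=1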